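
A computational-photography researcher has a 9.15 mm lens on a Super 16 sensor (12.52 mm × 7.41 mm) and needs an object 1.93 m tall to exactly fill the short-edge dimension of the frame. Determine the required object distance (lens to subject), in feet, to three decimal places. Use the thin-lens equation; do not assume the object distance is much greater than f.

W: 1.93 m = 1930 mm.
Magnification m = h/W = dᵢ/dₒ; combined with 1/f = 1/dₒ + 1/dᵢ this gives dₒ = f·(1 + W/h).
dₒ = 9.15 mm × (1 + 1930/7.41) = 9.15 × 261.4588 ≈ 2392.348 mm = 2392.348/304.8 ft = 7.84891 ft.

7.849 ft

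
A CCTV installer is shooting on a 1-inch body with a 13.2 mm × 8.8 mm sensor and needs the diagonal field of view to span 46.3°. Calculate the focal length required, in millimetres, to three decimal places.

Sensor diagonal = √(13.2² + 8.8²) = √251.6800 ≈ 15.8644 mm.
From α = 2·arctan(d/2f) we get f = d / (2·tan(α/2)).
With d = 15.8644 mm and α/2 = 23.15°, tan(α/2) ≈ 0.42757, so f ≈ 15.8644 / 0.85514 ≈ 18.5519 mm.

18.552 mm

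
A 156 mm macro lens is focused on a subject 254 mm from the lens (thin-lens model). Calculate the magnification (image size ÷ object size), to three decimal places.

1.592×

Thin lens: 1/f = 1/dₒ + 1/dᵢ → 1/dᵢ = 1/156 − 1/254 = 0.0024732 mm⁻¹, so dᵢ ≈ 404.3265 mm.
Magnification m = dᵢ/dₒ = 404.3265/254 ≈ 1.59184.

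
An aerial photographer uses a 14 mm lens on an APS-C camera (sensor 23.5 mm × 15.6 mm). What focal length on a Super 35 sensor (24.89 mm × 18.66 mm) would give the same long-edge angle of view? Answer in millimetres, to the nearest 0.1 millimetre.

14.8 mm

Equal angle of view means equal width/f ratio, so f₂ = f₁ · (width₂/width₁) = 14 × 24.89/23.5.
f₂ = 14 × 1.05915 ≈ 14.828 mm.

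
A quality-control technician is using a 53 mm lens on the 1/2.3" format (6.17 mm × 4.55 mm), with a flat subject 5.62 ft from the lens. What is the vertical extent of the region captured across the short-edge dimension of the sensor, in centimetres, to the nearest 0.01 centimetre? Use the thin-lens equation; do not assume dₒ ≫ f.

dₒ: 5.62 ft × 304.8 mm/ft = 1712.98 mm.
Similar triangles through the lens centre give W/dₒ = h/dᵢ; with 1/f = 1/dₒ + 1/dᵢ this gives W = h·(dₒ − f)/f.
W = 4.55 mm × (1712.98 − 53) / 53 = 4.55 × 31.3203 ≈ 142.507 mm = 14.2507 cm.

14.25 cm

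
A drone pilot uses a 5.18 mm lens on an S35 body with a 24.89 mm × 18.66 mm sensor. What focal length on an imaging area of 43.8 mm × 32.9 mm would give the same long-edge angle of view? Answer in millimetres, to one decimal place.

9.1 mm

Equal angle of view means equal width/f ratio, so f₂ = f₁ · (width₂/width₁) = 5.18 × 43.8/24.89.
f₂ = 5.18 × 1.75974 ≈ 9.115 mm.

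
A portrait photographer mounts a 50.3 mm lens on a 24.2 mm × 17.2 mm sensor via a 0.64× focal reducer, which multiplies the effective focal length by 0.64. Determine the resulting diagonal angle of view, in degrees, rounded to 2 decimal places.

Effective focal length f = 50.3 × 0.64 = 32.192 mm.
Sensor diagonal = √(24.2² + 17.2²) = √881.4800 ≈ 29.6897 mm.
α = 2·arctan(29.690 / (2 × 32.192)) = 2·arctan(0.46114) ≈ 49.5122°.

49.51°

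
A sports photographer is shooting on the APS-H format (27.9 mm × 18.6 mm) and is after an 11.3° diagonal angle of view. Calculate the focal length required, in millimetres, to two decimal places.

Sensor diagonal = √(27.9² + 18.6²) = √1124.3700 ≈ 33.5316 mm.
From α = 2·arctan(d/2f) we get f = d / (2·tan(α/2)).
With d = 33.5316 mm and α/2 = 5.65°, tan(α/2) ≈ 0.09893, so f ≈ 33.5316 / 0.19786 ≈ 169.4681 mm.

169.47 mm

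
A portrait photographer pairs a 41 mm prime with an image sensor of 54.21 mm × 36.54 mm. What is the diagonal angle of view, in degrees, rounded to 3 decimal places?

Sensor diagonal = √(54.21² + 36.54²) = √4273.8957 ≈ 65.3750 mm.
Angle of view α = 2·arctan(d/2f) with d = 65.3750 mm and f = 41 mm.
d/2f = 0.79726; arctan(0.79726) ≈ 38.5638°, so α ≈ 77.1277°.

77.128°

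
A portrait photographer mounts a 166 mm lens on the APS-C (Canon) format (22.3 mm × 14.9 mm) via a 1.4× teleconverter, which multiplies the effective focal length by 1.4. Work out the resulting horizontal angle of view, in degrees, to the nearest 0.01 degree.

Effective focal length f = 166 × 1.4 = 232.4 mm.
α = 2·arctan(22.3 / (2 × 232.4)) = 2·arctan(0.04798) ≈ 5.4936°.

5.49°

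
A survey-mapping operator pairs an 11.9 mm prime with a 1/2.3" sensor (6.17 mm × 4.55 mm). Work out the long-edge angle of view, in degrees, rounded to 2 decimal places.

Angle of view α = 2·arctan(w/2f) with w = 6.17 mm and f = 11.9 mm.
w/2f = 0.25924; arctan(0.25924) ≈ 14.5336°, so α ≈ 29.0672°.

29.07°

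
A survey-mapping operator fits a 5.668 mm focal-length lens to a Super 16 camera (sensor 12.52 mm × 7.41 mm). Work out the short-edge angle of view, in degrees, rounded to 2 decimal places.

Angle of view α = 2·arctan(h/2f) with h = 7.41 mm and f = 5.668 mm.
h/2f = 0.65367; arctan(0.65367) ≈ 33.1714°, so α ≈ 66.3429°.

66.34°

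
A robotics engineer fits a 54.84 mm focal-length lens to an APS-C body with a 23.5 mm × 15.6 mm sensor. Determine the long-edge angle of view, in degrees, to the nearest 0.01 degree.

Angle of view α = 2·arctan(w/2f) with w = 23.5 mm and f = 54.84 mm.
w/2f = 0.21426; arctan(0.21426) ≈ 12.0933°, so α ≈ 24.1867°.

24.19°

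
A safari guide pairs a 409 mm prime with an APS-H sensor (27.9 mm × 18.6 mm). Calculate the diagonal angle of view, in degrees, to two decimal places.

Sensor diagonal = √(27.9² + 18.6²) = √1124.3700 ≈ 33.5316 mm.
Angle of view α = 2·arctan(d/2f) with d = 33.5316 mm and f = 409 mm.
d/2f = 0.04099; arctan(0.04099) ≈ 2.3474°, so α ≈ 4.6947°.

4.69°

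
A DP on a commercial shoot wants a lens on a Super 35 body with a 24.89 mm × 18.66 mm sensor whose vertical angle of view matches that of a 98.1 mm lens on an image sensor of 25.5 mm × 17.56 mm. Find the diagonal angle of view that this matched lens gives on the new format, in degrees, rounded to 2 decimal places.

Equal vertical AOV ⇒ f₂ = f₁ · 18.66/17.56 = 98.1 × 1.06264 ≈ 104.2452 mm.
Sensor diagonal = √(24.89² + 18.66²) = √967.7077 ≈ 31.1080 mm.
Diagonal AOV on the new format = 2·arctan(31.1080 / (2 × 104.2452)) = 2·arctan(0.14921) ≈ 16.9725°.

16.97°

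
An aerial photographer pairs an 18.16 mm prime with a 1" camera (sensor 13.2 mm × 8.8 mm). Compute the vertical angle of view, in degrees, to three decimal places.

Angle of view α = 2·arctan(h/2f) with h = 8.8 mm and f = 18.16 mm.
h/2f = 0.24229; arctan(0.24229) ≈ 13.6198°, so α ≈ 27.2395°.

27.240°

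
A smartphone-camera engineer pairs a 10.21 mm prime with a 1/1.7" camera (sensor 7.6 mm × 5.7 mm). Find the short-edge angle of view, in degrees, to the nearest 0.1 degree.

Angle of view α = 2·arctan(h/2f) with h = 5.7 mm and f = 10.21 mm.
h/2f = 0.27914; arctan(0.27914) ≈ 15.5964°, so α ≈ 31.1929°.

31.2°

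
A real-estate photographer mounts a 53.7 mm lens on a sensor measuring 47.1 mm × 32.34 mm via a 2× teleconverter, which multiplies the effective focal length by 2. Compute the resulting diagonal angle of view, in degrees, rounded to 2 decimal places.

Effective focal length f = 53.7 × 2 = 107.4 mm.
Sensor diagonal = √(47.1² + 32.34²) = √3264.2856 ≈ 57.1339 mm.
α = 2·arctan(57.134 / (2 × 107.4)) = 2·arctan(0.26599) ≈ 29.7901°.

29.79°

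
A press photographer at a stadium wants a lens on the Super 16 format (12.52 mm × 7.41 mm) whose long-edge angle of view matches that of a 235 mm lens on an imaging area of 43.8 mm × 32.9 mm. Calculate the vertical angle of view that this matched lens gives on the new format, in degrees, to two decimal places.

Equal long-edge AOV ⇒ f₂ = f₁ · 12.52/43.8 = 235 × 0.28584 ≈ 67.1735 mm.
Vertical AOV on the new format = 2·arctan(7.41 / (2 × 67.1735)) = 2·arctan(0.05516) ≈ 6.3140°.

6.31°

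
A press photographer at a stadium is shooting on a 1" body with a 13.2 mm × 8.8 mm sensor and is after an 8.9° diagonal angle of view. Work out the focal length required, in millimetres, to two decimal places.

Sensor diagonal = √(13.2² + 8.8²) = √251.6800 ≈ 15.8644 mm.
From α = 2·arctan(d/2f) we get f = d / (2·tan(α/2)).
With d = 15.8644 mm and α/2 = 4.45°, tan(α/2) ≈ 0.07782, so f ≈ 15.8644 / 0.15565 ≈ 101.9254 mm.

101.93 mm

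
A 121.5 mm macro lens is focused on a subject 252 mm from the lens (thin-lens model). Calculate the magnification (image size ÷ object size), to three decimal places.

0.931×

Thin lens: 1/f = 1/dₒ + 1/dᵢ → 1/dᵢ = 1/121.5 − 1/252 = 0.0042622 mm⁻¹, so dᵢ ≈ 234.6207 mm.
Magnification m = dᵢ/dₒ = 234.6207/252 ≈ 0.93103.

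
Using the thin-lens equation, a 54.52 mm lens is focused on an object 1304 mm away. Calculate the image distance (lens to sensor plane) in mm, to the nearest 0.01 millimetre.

1/dᵢ = 1/f − 1/dₒ = 1/54.52 − 1/1304 = 0.0175750 mm⁻¹.
dᵢ = 1/0.0175750 ≈ 56.8989 mm.

56.90 mm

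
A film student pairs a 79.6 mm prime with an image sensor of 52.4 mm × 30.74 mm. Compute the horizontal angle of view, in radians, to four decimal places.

Angle of view α = 2·arctan(w/2f) with w = 52.4 mm and f = 79.6 mm.
w/2f = 0.32915; arctan(0.32915) ≈ 0.3180 rad, so α ≈ 0.6360 rad.

0.6360 rad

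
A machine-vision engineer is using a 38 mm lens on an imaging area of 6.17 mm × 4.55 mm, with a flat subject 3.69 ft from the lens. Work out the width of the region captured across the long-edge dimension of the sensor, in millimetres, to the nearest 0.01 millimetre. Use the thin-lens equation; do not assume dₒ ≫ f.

dₒ: 3.69 ft × 304.8 mm/ft = 1124.71 mm.
Similar triangles through the lens centre give W/dₒ = w/dᵢ; with 1/f = 1/dₒ + 1/dᵢ this gives W = w·(dₒ − f)/f.
W = 6.17 mm × (1124.71 − 38) / 38 = 6.17 × 28.5977 ≈ 176.448 mm.

176.45 mm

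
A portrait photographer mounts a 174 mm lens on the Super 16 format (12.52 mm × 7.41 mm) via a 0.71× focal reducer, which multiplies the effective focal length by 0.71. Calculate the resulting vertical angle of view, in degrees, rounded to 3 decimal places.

Effective focal length f = 174 × 0.71 = 123.54 mm.
α = 2·arctan(7.41 / (2 × 123.54)) = 2·arctan(0.02999) ≈ 3.4356°.

3.436°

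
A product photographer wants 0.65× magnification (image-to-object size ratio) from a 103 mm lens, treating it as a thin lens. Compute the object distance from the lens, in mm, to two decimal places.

261.46 mm

With m = dᵢ/dₒ and 1/f = 1/dₒ + 1/dᵢ, substituting dᵢ = m·dₒ gives 1/f = (1 + 1/m)/dₒ, hence dₒ = f·(1 + 1/m).
dₒ = 103 × (1 + 1/0.65) = 103 × 2.53846 ≈ 261.462 mm.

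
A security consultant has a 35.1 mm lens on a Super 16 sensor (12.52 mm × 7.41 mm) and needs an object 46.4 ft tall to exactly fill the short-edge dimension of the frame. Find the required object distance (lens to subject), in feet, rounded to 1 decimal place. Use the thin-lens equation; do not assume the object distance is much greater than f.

W: 46.4 ft × 304.8 mm/ft = 14142.72 mm.
Magnification m = h/W = dᵢ/dₒ; combined with 1/f = 1/dₒ + 1/dᵢ this gives dₒ = f·(1 + W/h).
dₒ = 35.1 mm × (1 + 14142.7/7.41) = 35.1 × 1909.5991 ≈ 67026.929 mm = 67026.929/304.8 ft = 219.905 ft.

219.9 ft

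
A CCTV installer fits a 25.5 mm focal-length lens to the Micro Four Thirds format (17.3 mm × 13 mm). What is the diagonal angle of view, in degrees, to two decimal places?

45.98°

Sensor diagonal = √(17.3² + 13²) = √468.2900 ≈ 21.6400 mm.
Angle of view α = 2·arctan(d/2f) with d = 21.6400 mm and f = 25.5 mm.
d/2f = 0.42431; arctan(0.42431) ≈ 22.9922°, so α ≈ 45.9844°.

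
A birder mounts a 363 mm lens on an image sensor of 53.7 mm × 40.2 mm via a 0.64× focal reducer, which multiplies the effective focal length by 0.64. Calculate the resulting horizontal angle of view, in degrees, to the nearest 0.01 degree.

Effective focal length f = 363 × 0.64 = 232.32 mm.
α = 2·arctan(53.7 / (2 × 232.32)) = 2·arctan(0.11557) ≈ 13.1852°.

13.19°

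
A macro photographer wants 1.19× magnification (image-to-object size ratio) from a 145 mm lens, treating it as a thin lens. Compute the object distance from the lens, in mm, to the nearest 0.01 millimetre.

266.85 mm

With m = dᵢ/dₒ and 1/f = 1/dₒ + 1/dᵢ, substituting dᵢ = m·dₒ gives 1/f = (1 + 1/m)/dₒ, hence dₒ = f·(1 + 1/m).
dₒ = 145 × (1 + 1/1.19) = 145 × 1.84034 ≈ 266.849 mm.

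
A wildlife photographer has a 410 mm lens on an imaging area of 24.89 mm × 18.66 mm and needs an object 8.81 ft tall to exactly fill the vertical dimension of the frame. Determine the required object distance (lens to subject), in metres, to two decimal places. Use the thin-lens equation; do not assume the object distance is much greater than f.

W: 8.81 ft × 304.8 mm/ft = 2685.29 mm.
Magnification m = h/W = dᵢ/dₒ; combined with 1/f = 1/dₒ + 1/dᵢ this gives dₒ = f·(1 + W/h).
dₒ = 410 mm × (1 + 2685.29/18.66) = 410 × 144.9061 ≈ 59411.503 mm = 59.4115 m.

59.41 m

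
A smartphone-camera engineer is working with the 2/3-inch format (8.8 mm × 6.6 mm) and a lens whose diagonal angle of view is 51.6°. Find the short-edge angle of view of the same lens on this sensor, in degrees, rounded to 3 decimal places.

Sensor diagonal = √(8.8² + 6.6²) = √121.0000 ≈ 11.0000 mm.
From the diagonal AOV: f = 11.0000 / (2·tan(25.8°)) = 11.0000 / 0.96684 ≈ 11.3773 mm.
Short-edge AOV = 2·arctan(6.6 / (2 × 11.3773)) = 2·arctan(0.29005) ≈ 32.3497°.

32.350°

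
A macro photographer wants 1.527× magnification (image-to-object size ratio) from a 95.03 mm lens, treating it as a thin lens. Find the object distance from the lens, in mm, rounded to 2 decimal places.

157.26 mm

With m = dᵢ/dₒ and 1/f = 1/dₒ + 1/dᵢ, substituting dᵢ = m·dₒ gives 1/f = (1 + 1/m)/dₒ, hence dₒ = f·(1 + 1/m).
dₒ = 95.03 × (1 + 1/1.527) = 95.03 × 1.65488 ≈ 157.263 mm.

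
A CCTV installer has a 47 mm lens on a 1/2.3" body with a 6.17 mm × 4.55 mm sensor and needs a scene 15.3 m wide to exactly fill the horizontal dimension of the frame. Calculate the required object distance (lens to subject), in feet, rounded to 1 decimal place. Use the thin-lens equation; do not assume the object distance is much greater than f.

W: 15.3 m = 15300 mm.
Magnification m = w/W = dᵢ/dₒ; combined with 1/f = 1/dₒ + 1/dᵢ this gives dₒ = f·(1 + W/w).
dₒ = 47 mm × (1 + 15300/6.17) = 47 × 2480.7407 ≈ 116594.812 mm = 116594.812/304.8 ft = 382.529 ft.

382.5 ft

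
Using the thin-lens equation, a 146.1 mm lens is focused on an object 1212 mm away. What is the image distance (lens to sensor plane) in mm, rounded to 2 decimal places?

166.13 mm

1/dᵢ = 1/f − 1/dₒ = 1/146.1 − 1/1212 = 0.0060195 mm⁻¹.
dᵢ = 1/0.0060195 ≈ 166.1255 mm.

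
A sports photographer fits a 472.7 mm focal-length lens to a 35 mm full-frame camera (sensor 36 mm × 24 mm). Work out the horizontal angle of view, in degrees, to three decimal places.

4.361°

Angle of view α = 2·arctan(w/2f) with w = 36 mm and f = 472.7 mm.
w/2f = 0.03808; arctan(0.03808) ≈ 2.1807°, so α ≈ 4.3614°.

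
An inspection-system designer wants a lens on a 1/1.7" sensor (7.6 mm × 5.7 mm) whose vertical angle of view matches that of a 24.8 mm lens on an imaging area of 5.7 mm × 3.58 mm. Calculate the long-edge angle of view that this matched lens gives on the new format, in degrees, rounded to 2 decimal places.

Equal vertical AOV ⇒ f₂ = f₁ · 5.7/3.58 = 24.8 × 1.59218 ≈ 39.4860 mm.
Long-edge AOV on the new format = 2·arctan(7.6 / (2 × 39.4860)) = 2·arctan(0.09624) ≈ 10.9940°.

10.99°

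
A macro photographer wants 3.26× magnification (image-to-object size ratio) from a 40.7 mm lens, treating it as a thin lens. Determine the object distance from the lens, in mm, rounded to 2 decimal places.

53.18 mm

With m = dᵢ/dₒ and 1/f = 1/dₒ + 1/dᵢ, substituting dᵢ = m·dₒ gives 1/f = (1 + 1/m)/dₒ, hence dₒ = f·(1 + 1/m).
dₒ = 40.7 × (1 + 1/3.26) = 40.7 × 1.30675 ≈ 53.185 mm.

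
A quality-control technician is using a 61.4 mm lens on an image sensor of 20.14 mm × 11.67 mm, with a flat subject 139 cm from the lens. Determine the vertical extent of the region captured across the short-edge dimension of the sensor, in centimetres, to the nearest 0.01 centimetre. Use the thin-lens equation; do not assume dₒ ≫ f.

dₒ: 139 cm = 1390 mm.
Similar triangles through the lens centre give W/dₒ = h/dᵢ; with 1/f = 1/dₒ + 1/dᵢ this gives W = h·(dₒ − f)/f.
W = 11.67 mm × (1390 − 61.4) / 61.4 = 11.67 × 21.6384 ≈ 252.521 mm = 25.2521 cm.

25.25 cm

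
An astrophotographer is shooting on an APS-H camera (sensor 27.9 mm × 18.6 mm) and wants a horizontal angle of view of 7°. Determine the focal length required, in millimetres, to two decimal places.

From α = 2·arctan(w/2f) we get f = w / (2·tan(α/2)).
With w = 27.9 mm and α/2 = 3.5°, tan(α/2) ≈ 0.06116, so f ≈ 27.9 / 0.12233 ≈ 228.0805 mm.

228.08 mm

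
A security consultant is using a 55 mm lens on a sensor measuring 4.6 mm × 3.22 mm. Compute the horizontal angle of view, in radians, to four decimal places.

Angle of view α = 2·arctan(w/2f) with w = 4.6 mm and f = 55 mm.
w/2f = 0.04182; arctan(0.04182) ≈ 0.0418 rad, so α ≈ 0.0836 rad.

0.0836 rad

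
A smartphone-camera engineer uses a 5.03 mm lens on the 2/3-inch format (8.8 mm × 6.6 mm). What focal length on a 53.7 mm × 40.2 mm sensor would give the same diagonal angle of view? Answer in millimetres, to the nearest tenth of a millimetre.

Sensor diagonal = √(8.8² + 6.6²) = √121.0000 ≈ 11.0000 mm.
Sensor diagonal = √(53.7² + 40.2²) = √4499.7300 ≈ 67.0800 mm.
Equal angle of view means equal diagonal/f ratio, so f₂ = f₁ · (diagonal₂/diagonal₁) = 5.03 × 67.0800/11.0000.
f₂ = 5.03 × 6.09818 ≈ 30.674 mm.

30.7 mm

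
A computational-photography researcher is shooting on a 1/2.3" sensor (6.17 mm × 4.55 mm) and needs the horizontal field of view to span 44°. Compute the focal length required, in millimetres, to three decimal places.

From α = 2·arctan(w/2f) we get f = w / (2·tan(α/2)).
With w = 6.17 mm and α/2 = 22°, tan(α/2) ≈ 0.40403, so f ≈ 6.17 / 0.80805 ≈ 7.6356 mm.

7.636 mm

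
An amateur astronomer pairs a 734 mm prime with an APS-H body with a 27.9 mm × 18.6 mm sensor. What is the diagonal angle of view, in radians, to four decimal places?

0.0457 rad

Sensor diagonal = √(27.9² + 18.6²) = √1124.3700 ≈ 33.5316 mm.
Angle of view α = 2·arctan(d/2f) with d = 33.5316 mm and f = 734 mm.
d/2f = 0.02284; arctan(0.02284) ≈ 0.0228 rad, so α ≈ 0.0457 rad.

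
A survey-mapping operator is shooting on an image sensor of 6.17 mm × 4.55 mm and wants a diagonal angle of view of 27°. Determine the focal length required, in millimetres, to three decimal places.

15.966 mm

Sensor diagonal = √(6.17² + 4.55²) = √58.7714 ≈ 7.6663 mm.
From α = 2·arctan(d/2f) we get f = d / (2·tan(α/2)).
With d = 7.6663 mm and α/2 = 13.5°, tan(α/2) ≈ 0.24008, so f ≈ 7.6663 / 0.48016 ≈ 15.9661 mm.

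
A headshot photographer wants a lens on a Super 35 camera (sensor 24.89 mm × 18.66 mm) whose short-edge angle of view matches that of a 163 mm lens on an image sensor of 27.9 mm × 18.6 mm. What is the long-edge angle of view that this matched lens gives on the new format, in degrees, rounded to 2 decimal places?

Equal short-edge AOV ⇒ f₂ = f₁ · 18.66/18.6 = 163 × 1.00323 ≈ 163.5258 mm.
Long-edge AOV on the new format = 2·arctan(24.89 / (2 × 163.5258)) = 2·arctan(0.07610) ≈ 8.7041°.

8.70°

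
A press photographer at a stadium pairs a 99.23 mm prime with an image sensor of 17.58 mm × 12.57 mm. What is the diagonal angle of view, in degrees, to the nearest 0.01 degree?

Sensor diagonal = √(17.58² + 12.57²) = √467.0613 ≈ 21.6116 mm.
Angle of view α = 2·arctan(d/2f) with d = 21.6116 mm and f = 99.23 mm.
d/2f = 0.10890; arctan(0.10890) ≈ 6.2148°, so α ≈ 12.4296°.

12.43°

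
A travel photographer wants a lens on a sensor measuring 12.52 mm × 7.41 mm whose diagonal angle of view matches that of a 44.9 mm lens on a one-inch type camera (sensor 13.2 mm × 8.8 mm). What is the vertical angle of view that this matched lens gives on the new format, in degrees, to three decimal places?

Sensor diagonal = √(13.2² + 8.8²) = √251.6800 ≈ 15.8644 mm.
Sensor diagonal = √(12.52² + 7.41²) = √211.6585 ≈ 14.5485 mm.
Equal diagonal AOV ⇒ f₂ = f₁ · 14.5485/15.8644 = 44.9 × 0.91705 ≈ 41.1756 mm.
Vertical AOV on the new format = 2·arctan(7.41 / (2 × 41.1756)) = 2·arctan(0.08998) ≈ 10.2833°.

10.283°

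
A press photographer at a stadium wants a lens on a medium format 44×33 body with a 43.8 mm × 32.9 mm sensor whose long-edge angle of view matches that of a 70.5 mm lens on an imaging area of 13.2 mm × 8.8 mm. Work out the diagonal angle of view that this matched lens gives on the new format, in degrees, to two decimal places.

Equal long-edge AOV ⇒ f₂ = f₁ · 43.8/13.2 = 70.5 × 3.31818 ≈ 233.9318 mm.
Sensor diagonal = √(43.8² + 32.9²) = √3000.8500 ≈ 54.7800 mm.
Diagonal AOV on the new format = 2·arctan(54.7800 / (2 × 233.9318)) = 2·arctan(0.11709) ≈ 13.3562°.

13.36°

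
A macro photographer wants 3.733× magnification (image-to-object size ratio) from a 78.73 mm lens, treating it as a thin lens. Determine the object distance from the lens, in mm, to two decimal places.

99.82 mm

With m = dᵢ/dₒ and 1/f = 1/dₒ + 1/dᵢ, substituting dᵢ = m·dₒ gives 1/f = (1 + 1/m)/dₒ, hence dₒ = f·(1 + 1/m).
dₒ = 78.73 × (1 + 1/3.733) = 78.73 × 1.26788 ≈ 99.820 mm.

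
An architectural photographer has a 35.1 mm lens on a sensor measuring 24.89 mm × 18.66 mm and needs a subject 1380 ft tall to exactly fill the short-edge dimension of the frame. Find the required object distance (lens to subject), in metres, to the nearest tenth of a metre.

W: 1380 ft × 304.8 mm/ft = 420623.99 mm.
Magnification m = h/W = dᵢ/dₒ; combined with 1/f = 1/dₒ + 1/dᵢ this gives dₒ = f·(1 + W/h).
dₒ = 35.1 mm × (1 + 420624/18.66) = 35.1 × 22542.4784 ≈ 791240.991 mm = 791.241 m.

791.2 m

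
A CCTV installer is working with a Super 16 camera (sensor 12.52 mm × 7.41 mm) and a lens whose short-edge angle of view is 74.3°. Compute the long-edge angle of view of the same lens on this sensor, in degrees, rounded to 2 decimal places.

104.01°

From the short-edge AOV: f = 7.41 / (2·tan(37.15°)) = 7.41 / 1.51533 ≈ 4.8900 mm.
Long-edge AOV = 2·arctan(12.52 / (2 × 4.8900)) = 2·arctan(1.28016) ≈ 104.0095°.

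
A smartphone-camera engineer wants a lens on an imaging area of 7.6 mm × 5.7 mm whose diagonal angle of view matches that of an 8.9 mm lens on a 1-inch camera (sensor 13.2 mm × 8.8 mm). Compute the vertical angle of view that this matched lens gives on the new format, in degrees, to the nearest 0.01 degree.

56.27°

Sensor diagonal = √(13.2² + 8.8²) = √251.6800 ≈ 15.8644 mm.
Sensor diagonal = √(7.6² + 5.7²) = √90.2500 ≈ 9.5000 mm.
Equal diagonal AOV ⇒ f₂ = f₁ · 9.5000/15.8644 = 8.9 × 0.59882 ≈ 5.3295 mm.
Vertical AOV on the new format = 2·arctan(5.7 / (2 × 5.3295)) = 2·arctan(0.53476) ≈ 56.2718°.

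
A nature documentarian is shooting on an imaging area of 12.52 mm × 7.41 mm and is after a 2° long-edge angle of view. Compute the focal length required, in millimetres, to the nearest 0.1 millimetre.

358.6 mm

From α = 2·arctan(w/2f) we get f = w / (2·tan(α/2)).
With w = 12.52 mm and α/2 = 1°, tan(α/2) ≈ 0.01746, so f ≈ 12.52 / 0.03491 ≈ 358.6352 mm.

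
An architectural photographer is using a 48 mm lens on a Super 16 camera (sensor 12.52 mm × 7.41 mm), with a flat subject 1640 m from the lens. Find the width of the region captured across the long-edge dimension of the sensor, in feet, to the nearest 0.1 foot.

1403.4 ft

dₒ: 1640 m = 1.64e+06 mm.
Similar triangles through the lens centre give W/dₒ = w/dᵢ; with 1/f = 1/dₒ + 1/dᵢ this gives W = w·(dₒ − f)/f.
W = 12.52 mm × (1.64e+06 − 48) / 48 = 12.52 × 34165.6667 ≈ 427754.147 mm = 427754.147/304.8 ft = 1403.39 ft.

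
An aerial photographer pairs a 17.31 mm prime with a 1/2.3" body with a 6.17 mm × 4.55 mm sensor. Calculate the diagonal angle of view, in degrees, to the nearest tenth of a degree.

Sensor diagonal = √(6.17² + 4.55²) = √58.7714 ≈ 7.6663 mm.
Angle of view α = 2·arctan(d/2f) with d = 7.6663 mm and f = 17.31 mm.
d/2f = 0.22144; arctan(0.22144) ≈ 12.4861°, so α ≈ 24.9722°.

25.0°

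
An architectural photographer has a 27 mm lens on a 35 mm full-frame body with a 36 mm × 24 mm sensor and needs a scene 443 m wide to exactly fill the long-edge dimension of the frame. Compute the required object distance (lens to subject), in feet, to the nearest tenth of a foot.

W: 443 m = 443000 mm.
Magnification m = w/W = dᵢ/dₒ; combined with 1/f = 1/dₒ + 1/dᵢ this gives dₒ = f·(1 + W/w).
dₒ = 27 mm × (1 + 443000/36) = 27 × 12306.5556 ≈ 332277.000 mm = 332277.000/304.8 ft = 1090.15 ft.

1090.1 ft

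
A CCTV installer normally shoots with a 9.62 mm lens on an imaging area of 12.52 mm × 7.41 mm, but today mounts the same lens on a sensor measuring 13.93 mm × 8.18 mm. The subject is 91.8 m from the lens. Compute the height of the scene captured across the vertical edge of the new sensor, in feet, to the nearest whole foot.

256 ft

The focal length stays 9.62 mm; the relevant sensor dimension is now h = 8.18 mm. Object distance dₒ = 91.8 m = 91800 mm.
Thin-lens field height W = h·(dₒ − f)/f = 8.18 × (91800 − 9.62)/9.62 ≈ 78050.448 mm = 78050.448/304.8 ft = 256.071 ft.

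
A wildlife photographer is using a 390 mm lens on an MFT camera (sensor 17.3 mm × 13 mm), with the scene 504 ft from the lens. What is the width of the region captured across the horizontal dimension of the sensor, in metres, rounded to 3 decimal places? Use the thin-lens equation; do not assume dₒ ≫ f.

6.797 m

dₒ: 504 ft × 304.8 mm/ft = 153619.20 mm.
Similar triangles through the lens centre give W/dₒ = w/dᵢ; with 1/f = 1/dₒ + 1/dᵢ this gives W = w·(dₒ − f)/f.
W = 17.3 mm × (153619 − 390) / 390 = 17.3 × 392.8954 ≈ 6797.090 mm = 6.79709 m.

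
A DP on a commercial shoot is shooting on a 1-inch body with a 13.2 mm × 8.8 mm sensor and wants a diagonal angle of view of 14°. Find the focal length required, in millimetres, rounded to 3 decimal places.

Sensor diagonal = √(13.2² + 8.8²) = √251.6800 ≈ 15.8644 mm.
From α = 2·arctan(d/2f) we get f = d / (2·tan(α/2)).
With d = 15.8644 mm and α/2 = 7°, tan(α/2) ≈ 0.12278, so f ≈ 15.8644 / 0.24557 ≈ 64.6027 mm.

64.603 mm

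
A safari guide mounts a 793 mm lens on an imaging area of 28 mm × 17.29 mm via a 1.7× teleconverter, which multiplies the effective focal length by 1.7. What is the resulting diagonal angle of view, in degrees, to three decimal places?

1.399°

Effective focal length f = 793 × 1.7 = 1348.1 mm.
Sensor diagonal = √(28² + 17.29²) = √1082.9441 ≈ 32.9081 mm.
α = 2·arctan(32.908 / (2 × 1348.1)) = 2·arctan(0.01221) ≈ 1.3986°.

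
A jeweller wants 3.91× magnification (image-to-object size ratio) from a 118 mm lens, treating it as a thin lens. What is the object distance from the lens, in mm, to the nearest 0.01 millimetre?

With m = dᵢ/dₒ and 1/f = 1/dₒ + 1/dᵢ, substituting dᵢ = m·dₒ gives 1/f = (1 + 1/m)/dₒ, hence dₒ = f·(1 + 1/m).
dₒ = 118 × (1 + 1/3.91) = 118 × 1.25575 ≈ 148.179 mm.

148.18 mm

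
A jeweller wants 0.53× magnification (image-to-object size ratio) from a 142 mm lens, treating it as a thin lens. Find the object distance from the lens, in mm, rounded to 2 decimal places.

409.92 mm

With m = dᵢ/dₒ and 1/f = 1/dₒ + 1/dᵢ, substituting dᵢ = m·dₒ gives 1/f = (1 + 1/m)/dₒ, hence dₒ = f·(1 + 1/m).
dₒ = 142 × (1 + 1/0.53) = 142 × 2.88679 ≈ 409.925 mm.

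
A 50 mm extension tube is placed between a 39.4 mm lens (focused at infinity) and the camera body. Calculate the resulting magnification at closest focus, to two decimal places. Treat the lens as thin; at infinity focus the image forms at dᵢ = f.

1.27×

The tube moves the image plane from f to f + e, so dᵢ = 39.4 + 50 = 89.4 mm. Focus is achieved when 1/f = 1/dₒ + 1/dᵢ, giving dₒ = 1/(1/f − 1/(f+e)).
Magnification m = dᵢ/dₒ = (f+e)·(1/f − 1/(f+e)) = e/f = 50/39.4 ≈ 1.2690.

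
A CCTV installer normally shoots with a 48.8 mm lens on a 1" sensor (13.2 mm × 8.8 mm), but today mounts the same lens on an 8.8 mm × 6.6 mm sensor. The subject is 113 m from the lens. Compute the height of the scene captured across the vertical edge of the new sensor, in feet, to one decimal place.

The focal length stays 48.8 mm; the relevant sensor dimension is now h = 6.6 mm. Object distance dₒ = 113 m = 113000 mm.
Thin-lens field height W = h·(dₒ − f)/f = 6.6 × (113000 − 48.8)/48.8 ≈ 15276.187 mm = 15276.187/304.8 ft = 50.1187 ft.

50.1 ft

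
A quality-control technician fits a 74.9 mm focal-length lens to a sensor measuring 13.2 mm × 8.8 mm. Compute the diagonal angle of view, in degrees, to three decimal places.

12.091°

Sensor diagonal = √(13.2² + 8.8²) = √251.6800 ≈ 15.8644 mm.
Angle of view α = 2·arctan(d/2f) with d = 15.8644 mm and f = 74.9 mm.
d/2f = 0.10590; arctan(0.10590) ≈ 6.0453°, so α ≈ 12.0906°.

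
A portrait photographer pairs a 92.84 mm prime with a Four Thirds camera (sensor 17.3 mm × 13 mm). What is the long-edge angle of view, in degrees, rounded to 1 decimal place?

Angle of view α = 2·arctan(w/2f) with w = 17.3 mm and f = 92.84 mm.
w/2f = 0.09317; arctan(0.09317) ≈ 5.3229°, so α ≈ 10.6459°.

10.6°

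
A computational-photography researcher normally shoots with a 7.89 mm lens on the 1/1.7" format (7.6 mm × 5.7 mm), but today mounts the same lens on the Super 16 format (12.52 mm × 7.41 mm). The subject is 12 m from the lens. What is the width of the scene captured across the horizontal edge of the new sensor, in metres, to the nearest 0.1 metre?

The focal length stays 7.89 mm; the relevant sensor dimension is now w = 12.52 mm. Object distance dₒ = 12 m = 12000 mm.
Thin-lens field width W = w·(dₒ − f)/f = 12.52 × (12000 − 7.89)/7.89 ≈ 19029.305 mm = 19.0293 m.

19.0 m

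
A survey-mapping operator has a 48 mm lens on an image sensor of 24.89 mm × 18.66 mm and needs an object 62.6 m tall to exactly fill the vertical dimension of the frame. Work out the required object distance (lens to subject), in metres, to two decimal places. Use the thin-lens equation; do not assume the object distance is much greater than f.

161.08 m

W: 62.6 m = 62600 mm.
Magnification m = h/W = dᵢ/dₒ; combined with 1/f = 1/dₒ + 1/dᵢ this gives dₒ = f·(1 + W/h).
dₒ = 48 mm × (1 + 62600/18.66) = 48 × 3355.7696 ≈ 161076.939 mm = 161.077 m.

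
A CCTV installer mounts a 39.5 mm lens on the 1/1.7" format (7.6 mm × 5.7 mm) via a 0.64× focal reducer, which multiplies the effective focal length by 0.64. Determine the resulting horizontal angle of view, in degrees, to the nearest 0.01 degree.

17.10°

Effective focal length f = 39.5 × 0.64 = 25.28 mm.
α = 2·arctan(7.6 / (2 × 25.28)) = 2·arctan(0.15032) ≈ 17.0970°.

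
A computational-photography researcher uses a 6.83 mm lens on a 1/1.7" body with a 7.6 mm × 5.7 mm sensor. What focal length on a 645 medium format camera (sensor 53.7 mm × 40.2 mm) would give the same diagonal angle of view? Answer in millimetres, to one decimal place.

Sensor diagonal = √(7.6² + 5.7²) = √90.2500 ≈ 9.5000 mm.
Sensor diagonal = √(53.7² + 40.2²) = √4499.7300 ≈ 67.0800 mm.
Equal angle of view means equal diagonal/f ratio, so f₂ = f₁ · (diagonal₂/diagonal₁) = 6.83 × 67.0800/9.5000.
f₂ = 6.83 × 7.06106 ≈ 48.227 mm.

48.2 mm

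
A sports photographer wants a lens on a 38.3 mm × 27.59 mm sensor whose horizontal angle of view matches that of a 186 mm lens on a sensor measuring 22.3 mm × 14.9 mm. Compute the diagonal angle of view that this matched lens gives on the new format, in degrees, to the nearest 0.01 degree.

8.45°

Equal horizontal AOV ⇒ f₂ = f₁ · 38.3/22.3 = 186 × 1.71749 ≈ 319.4529 mm.
Sensor diagonal = √(38.3² + 27.59²) = √2228.0981 ≈ 47.2027 mm.
Diagonal AOV on the new format = 2·arctan(47.2027 / (2 × 319.4529)) = 2·arctan(0.07388) ≈ 8.4507°.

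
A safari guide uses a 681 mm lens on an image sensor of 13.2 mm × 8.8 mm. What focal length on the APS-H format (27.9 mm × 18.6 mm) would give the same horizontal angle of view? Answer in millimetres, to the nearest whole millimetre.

Equal angle of view means equal width/f ratio, so f₂ = f₁ · (width₂/width₁) = 681 × 27.9/13.2.
f₂ = 681 × 2.11364 ≈ 1439.386 mm.

1439 mm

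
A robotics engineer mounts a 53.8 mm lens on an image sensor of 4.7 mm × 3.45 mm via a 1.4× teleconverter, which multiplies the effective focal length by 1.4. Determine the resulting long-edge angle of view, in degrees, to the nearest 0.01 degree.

Effective focal length f = 53.8 × 1.4 = 75.32 mm.
α = 2·arctan(4.7 / (2 × 75.32)) = 2·arctan(0.03120) ≈ 3.5741°.

3.57°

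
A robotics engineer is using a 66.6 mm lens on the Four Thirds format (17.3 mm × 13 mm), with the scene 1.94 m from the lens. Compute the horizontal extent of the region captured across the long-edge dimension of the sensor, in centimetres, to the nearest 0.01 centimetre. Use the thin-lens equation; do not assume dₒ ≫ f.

dₒ: 1.94 m = 1940 mm.
Similar triangles through the lens centre give W/dₒ = w/dᵢ; with 1/f = 1/dₒ + 1/dᵢ this gives W = w·(dₒ − f)/f.
W = 17.3 mm × (1940 − 66.6) / 66.6 = 17.3 × 28.1291 ≈ 486.634 mm = 48.6634 cm.

48.66 cm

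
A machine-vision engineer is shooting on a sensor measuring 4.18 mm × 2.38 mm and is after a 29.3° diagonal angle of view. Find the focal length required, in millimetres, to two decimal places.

9.20 mm

Sensor diagonal = √(4.18² + 2.38²) = √23.1368 ≈ 4.8101 mm.
From α = 2·arctan(d/2f) we get f = d / (2·tan(α/2)).
With d = 4.8101 mm and α/2 = 14.65°, tan(α/2) ≈ 0.26141, so f ≈ 4.8101 / 0.52283 ≈ 9.2002 mm.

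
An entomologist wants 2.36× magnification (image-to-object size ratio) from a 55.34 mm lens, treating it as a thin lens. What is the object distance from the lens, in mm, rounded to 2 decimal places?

78.79 mm

With m = dᵢ/dₒ and 1/f = 1/dₒ + 1/dᵢ, substituting dᵢ = m·dₒ gives 1/f = (1 + 1/m)/dₒ, hence dₒ = f·(1 + 1/m).
dₒ = 55.34 × (1 + 1/2.36) = 55.34 × 1.42373 ≈ 78.789 mm.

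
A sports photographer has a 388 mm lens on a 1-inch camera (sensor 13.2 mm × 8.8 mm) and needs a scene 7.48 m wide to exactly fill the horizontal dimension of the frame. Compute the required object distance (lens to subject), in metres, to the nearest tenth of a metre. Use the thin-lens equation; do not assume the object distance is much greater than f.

220.3 m

W: 7.48 m = 7480 mm.
Magnification m = w/W = dᵢ/dₒ; combined with 1/f = 1/dₒ + 1/dᵢ this gives dₒ = f·(1 + W/w).
dₒ = 388 mm × (1 + 7480/13.2) = 388 × 567.6667 ≈ 220254.667 mm = 220.255 m.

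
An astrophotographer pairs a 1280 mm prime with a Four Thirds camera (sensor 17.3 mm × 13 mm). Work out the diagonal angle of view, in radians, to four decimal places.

Sensor diagonal = √(17.3² + 13²) = √468.2900 ≈ 21.6400 mm.
Angle of view α = 2·arctan(d/2f) with d = 21.6400 mm and f = 1280 mm.
d/2f = 0.00845; arctan(0.00845) ≈ 0.0085 rad, so α ≈ 0.0169 rad.

0.0169 rad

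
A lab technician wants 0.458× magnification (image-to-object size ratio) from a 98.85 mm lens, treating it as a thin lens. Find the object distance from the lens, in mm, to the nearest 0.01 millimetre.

314.68 mm

With m = dᵢ/dₒ and 1/f = 1/dₒ + 1/dᵢ, substituting dᵢ = m·dₒ gives 1/f = (1 + 1/m)/dₒ, hence dₒ = f·(1 + 1/m).
dₒ = 98.85 × (1 + 1/0.458) = 98.85 × 3.18341 ≈ 314.680 mm.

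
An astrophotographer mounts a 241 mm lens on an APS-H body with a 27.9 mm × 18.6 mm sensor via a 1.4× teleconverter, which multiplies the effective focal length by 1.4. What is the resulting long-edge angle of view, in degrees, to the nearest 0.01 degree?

Effective focal length f = 241 × 1.4 = 337.4 mm.
α = 2·arctan(27.9 / (2 × 337.4)) = 2·arctan(0.04135) ≈ 4.7352°.

4.74°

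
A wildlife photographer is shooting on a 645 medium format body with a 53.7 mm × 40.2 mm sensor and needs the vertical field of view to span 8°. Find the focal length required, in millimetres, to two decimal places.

287.44 mm

From α = 2·arctan(h/2f) we get f = h / (2·tan(α/2)).
With h = 40.2 mm and α/2 = 4°, tan(α/2) ≈ 0.06993, so f ≈ 40.2 / 0.13985 ≈ 287.4434 mm.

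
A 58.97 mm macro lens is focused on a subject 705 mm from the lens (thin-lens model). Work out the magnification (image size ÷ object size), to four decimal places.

0.0913×

Thin lens: 1/f = 1/dₒ + 1/dᵢ → 1/dᵢ = 1/58.97 − 1/705 = 0.0155393 mm⁻¹, so dᵢ ≈ 64.3528 mm.
Magnification m = dᵢ/dₒ = 64.3528/705 ≈ 0.09128.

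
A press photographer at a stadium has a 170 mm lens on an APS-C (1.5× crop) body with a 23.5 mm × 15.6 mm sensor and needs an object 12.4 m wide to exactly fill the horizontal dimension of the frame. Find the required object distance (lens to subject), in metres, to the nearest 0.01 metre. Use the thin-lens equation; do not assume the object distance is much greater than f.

W: 12.4 m = 12400 mm.
Magnification m = w/W = dᵢ/dₒ; combined with 1/f = 1/dₒ + 1/dᵢ this gives dₒ = f·(1 + W/w).
dₒ = 170 mm × (1 + 12400/23.5) = 170 × 528.6596 ≈ 89872.128 mm = 89.8721 m.

89.87 m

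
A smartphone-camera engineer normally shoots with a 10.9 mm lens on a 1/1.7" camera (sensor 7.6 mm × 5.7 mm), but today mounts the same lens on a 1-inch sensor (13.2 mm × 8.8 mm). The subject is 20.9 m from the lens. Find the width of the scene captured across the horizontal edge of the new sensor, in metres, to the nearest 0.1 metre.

The focal length stays 10.9 mm; the relevant sensor dimension is now w = 13.2 mm. Object distance dₒ = 20.9 m = 20900 mm.
Thin-lens field width W = w·(dₒ − f)/f = 13.2 × (20900 − 10.9)/10.9 ≈ 25296.892 mm = 25.2969 m.

25.3 m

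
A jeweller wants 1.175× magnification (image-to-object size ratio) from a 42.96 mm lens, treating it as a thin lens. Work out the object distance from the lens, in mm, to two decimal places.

79.52 mm

With m = dᵢ/dₒ and 1/f = 1/dₒ + 1/dᵢ, substituting dᵢ = m·dₒ gives 1/f = (1 + 1/m)/dₒ, hence dₒ = f·(1 + 1/m).
dₒ = 42.96 × (1 + 1/1.175) = 42.96 × 1.85106 ≈ 79.522 mm.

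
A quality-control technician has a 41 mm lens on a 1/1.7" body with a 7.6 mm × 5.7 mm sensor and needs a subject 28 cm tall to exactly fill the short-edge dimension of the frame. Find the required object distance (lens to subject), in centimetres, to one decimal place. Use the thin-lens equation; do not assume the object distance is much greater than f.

W: 28 cm = 280 mm.
Magnification m = h/W = dᵢ/dₒ; combined with 1/f = 1/dₒ + 1/dᵢ this gives dₒ = f·(1 + W/h).
dₒ = 41 mm × (1 + 280/5.7) = 41 × 50.1228 ≈ 2055.035 mm = 205.504 cm.

205.5 cm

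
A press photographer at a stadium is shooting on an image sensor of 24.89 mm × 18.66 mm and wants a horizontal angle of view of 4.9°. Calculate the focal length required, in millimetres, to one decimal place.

290.9 mm

From α = 2·arctan(w/2f) we get f = w / (2·tan(α/2)).
With w = 24.89 mm and α/2 = 2.45°, tan(α/2) ≈ 0.04279, so f ≈ 24.89 / 0.08557 ≈ 290.8618 mm.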